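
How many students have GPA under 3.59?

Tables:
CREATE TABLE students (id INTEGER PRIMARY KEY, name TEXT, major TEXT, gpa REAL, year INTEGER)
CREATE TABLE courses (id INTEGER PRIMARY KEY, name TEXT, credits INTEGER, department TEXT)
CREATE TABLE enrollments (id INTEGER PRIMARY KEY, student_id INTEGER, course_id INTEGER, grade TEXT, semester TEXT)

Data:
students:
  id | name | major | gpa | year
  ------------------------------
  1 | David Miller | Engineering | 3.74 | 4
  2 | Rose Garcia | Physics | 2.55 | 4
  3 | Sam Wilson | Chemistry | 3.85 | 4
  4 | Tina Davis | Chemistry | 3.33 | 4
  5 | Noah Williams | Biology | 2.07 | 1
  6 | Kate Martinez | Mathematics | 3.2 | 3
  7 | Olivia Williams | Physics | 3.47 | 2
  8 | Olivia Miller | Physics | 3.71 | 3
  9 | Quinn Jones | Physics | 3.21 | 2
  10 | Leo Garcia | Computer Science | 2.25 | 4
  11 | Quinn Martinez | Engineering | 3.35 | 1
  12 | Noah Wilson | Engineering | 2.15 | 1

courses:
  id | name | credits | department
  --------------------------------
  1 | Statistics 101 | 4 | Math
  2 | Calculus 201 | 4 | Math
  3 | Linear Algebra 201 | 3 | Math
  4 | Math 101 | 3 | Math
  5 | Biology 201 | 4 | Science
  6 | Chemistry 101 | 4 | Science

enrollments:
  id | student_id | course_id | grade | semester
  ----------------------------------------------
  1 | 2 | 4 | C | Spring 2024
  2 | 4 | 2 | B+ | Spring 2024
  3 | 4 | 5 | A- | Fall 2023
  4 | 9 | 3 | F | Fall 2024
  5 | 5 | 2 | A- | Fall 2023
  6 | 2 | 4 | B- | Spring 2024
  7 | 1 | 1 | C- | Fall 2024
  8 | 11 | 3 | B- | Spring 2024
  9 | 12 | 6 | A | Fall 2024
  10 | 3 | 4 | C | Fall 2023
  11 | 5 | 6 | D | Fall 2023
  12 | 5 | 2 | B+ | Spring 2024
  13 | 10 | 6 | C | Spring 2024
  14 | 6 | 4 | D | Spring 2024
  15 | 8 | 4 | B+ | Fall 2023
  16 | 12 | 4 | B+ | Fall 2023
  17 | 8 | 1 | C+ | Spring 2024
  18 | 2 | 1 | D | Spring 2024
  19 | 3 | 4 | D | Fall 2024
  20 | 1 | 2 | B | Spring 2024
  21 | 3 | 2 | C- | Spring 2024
SELECT COUNT(*) FROM students WHERE gpa < 3.59

Execution result:
9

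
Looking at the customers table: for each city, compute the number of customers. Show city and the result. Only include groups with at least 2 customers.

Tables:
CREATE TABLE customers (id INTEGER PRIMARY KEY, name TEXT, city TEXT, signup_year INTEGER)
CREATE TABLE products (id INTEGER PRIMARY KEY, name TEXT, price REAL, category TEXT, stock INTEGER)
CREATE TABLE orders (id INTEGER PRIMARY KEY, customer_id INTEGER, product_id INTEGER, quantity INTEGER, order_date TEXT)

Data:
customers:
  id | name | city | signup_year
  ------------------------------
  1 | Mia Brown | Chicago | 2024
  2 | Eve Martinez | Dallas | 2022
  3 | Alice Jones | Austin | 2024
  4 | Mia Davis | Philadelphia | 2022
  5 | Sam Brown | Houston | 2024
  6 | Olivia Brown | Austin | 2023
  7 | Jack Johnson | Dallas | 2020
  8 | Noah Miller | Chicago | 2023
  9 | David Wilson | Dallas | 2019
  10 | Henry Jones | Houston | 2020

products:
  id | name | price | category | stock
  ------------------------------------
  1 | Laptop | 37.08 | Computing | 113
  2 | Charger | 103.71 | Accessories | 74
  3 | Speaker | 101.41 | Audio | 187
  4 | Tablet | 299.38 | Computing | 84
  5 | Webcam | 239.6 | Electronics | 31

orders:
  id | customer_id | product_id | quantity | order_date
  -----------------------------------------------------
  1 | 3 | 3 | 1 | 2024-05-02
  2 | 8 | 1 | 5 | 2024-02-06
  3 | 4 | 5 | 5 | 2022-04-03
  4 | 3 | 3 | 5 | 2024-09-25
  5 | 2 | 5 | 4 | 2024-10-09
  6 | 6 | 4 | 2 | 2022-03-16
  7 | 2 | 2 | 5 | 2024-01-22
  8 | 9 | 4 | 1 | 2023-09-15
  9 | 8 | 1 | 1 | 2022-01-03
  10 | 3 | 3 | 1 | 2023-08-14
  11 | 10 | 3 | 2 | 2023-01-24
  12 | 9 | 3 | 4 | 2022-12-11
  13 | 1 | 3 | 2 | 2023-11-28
SELECT city, COUNT(*) AS n FROM customers GROUP BY city HAVING COUNT(*) >= 2

Execution result:
city | n
Austin | 2
Chicago | 2
Dallas | 3
Houston | 2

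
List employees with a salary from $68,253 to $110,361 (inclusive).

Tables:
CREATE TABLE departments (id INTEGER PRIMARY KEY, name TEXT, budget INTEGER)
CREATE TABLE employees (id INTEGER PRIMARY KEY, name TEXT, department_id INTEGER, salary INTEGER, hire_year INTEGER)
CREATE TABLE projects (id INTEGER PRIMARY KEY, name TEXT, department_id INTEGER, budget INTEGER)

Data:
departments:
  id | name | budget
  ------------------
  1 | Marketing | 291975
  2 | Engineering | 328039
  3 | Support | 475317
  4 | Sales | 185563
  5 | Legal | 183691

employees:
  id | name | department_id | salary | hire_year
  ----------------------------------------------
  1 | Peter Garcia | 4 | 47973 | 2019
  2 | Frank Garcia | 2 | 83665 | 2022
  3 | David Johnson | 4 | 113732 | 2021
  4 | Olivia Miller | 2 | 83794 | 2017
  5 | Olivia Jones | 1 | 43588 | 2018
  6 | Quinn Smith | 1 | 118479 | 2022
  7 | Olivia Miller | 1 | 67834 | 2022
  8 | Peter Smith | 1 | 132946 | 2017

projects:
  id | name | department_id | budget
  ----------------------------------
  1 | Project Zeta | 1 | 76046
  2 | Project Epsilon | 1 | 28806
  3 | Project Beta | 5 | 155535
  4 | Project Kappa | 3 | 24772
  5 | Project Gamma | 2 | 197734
SELECT name, salary FROM employees WHERE salary BETWEEN 68253 AND 110361

Execution result:
name | salary
Frank Garcia | 83665
Olivia Miller | 83794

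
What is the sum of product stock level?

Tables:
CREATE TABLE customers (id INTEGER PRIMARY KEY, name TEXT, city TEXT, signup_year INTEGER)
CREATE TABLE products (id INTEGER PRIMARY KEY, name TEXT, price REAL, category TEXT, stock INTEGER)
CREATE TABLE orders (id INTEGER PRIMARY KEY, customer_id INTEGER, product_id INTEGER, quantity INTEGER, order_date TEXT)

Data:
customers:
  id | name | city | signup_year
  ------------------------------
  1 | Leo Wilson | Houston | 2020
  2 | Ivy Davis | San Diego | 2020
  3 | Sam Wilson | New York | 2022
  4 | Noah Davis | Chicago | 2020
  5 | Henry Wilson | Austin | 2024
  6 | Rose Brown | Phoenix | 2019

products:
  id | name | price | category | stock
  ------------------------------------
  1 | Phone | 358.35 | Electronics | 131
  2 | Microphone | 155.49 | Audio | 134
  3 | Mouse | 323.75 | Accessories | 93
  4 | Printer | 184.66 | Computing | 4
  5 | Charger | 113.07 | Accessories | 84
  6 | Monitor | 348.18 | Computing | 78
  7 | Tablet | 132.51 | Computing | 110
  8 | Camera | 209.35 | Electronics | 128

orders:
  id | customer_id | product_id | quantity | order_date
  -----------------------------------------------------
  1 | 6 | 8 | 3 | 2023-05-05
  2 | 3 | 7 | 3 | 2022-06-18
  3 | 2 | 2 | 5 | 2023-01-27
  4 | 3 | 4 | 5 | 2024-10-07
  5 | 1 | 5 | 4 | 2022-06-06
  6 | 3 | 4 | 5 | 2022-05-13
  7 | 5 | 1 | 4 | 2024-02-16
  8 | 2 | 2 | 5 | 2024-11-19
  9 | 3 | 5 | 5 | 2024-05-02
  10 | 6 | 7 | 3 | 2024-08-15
SELECT SUM(stock) FROM products

Execution result:
762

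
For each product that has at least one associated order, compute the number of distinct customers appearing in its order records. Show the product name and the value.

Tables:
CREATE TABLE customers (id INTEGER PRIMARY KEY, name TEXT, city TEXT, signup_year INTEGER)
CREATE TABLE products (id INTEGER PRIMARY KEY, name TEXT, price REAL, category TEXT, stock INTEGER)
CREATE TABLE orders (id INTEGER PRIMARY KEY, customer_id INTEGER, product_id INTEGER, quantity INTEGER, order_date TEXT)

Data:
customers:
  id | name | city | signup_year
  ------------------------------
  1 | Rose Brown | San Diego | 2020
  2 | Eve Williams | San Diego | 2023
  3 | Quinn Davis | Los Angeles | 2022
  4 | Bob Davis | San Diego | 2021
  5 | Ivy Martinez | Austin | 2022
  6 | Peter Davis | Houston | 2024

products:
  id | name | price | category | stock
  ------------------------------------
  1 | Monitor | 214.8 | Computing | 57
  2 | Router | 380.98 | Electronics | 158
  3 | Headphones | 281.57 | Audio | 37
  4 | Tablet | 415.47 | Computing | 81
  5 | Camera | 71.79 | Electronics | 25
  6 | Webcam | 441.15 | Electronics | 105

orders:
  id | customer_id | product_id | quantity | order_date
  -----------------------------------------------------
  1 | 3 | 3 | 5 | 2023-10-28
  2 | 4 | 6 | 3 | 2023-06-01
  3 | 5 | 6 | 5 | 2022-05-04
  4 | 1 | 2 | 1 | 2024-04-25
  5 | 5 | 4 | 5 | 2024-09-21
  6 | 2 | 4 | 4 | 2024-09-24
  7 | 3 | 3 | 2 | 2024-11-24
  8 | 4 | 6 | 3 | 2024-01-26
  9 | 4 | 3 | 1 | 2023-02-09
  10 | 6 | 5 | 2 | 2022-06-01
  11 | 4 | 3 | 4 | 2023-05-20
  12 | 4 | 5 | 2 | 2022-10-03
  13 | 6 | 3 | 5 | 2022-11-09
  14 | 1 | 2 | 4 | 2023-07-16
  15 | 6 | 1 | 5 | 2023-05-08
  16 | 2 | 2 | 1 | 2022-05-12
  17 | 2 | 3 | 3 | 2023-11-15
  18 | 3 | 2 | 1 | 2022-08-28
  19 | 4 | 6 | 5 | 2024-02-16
SELECT p.name, COUNT(DISTINCT c.customer_id) AS distinct_customer_count FROM orders c JOIN products p ON c.product_id = p.id GROUP BY p.id, p.name

Execution result:
name | distinct_customer_count
Monitor | 1
Router | 3
Headphones | 4
Tablet | 2
Camera | 2
Webcam | 2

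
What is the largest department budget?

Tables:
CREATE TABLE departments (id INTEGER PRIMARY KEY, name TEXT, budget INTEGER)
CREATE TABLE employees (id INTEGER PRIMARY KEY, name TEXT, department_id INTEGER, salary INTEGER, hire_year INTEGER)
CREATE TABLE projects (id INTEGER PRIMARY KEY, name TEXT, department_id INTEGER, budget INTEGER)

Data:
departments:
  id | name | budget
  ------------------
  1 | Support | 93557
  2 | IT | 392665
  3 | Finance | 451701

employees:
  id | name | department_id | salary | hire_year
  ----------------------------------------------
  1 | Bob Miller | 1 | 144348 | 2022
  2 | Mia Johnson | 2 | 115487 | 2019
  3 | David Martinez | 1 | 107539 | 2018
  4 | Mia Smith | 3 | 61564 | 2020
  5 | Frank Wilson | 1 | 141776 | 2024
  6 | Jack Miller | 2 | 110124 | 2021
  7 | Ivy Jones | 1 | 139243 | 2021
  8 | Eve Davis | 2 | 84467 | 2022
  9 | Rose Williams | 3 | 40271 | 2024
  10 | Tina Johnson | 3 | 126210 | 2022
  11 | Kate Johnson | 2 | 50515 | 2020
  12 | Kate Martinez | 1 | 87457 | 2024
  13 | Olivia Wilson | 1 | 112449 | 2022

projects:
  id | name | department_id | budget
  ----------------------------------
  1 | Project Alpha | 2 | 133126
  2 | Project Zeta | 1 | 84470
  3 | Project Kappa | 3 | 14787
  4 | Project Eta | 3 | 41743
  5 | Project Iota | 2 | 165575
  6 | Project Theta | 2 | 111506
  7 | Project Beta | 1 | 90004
SELECT MAX(budget) FROM departments

Execution result:
451701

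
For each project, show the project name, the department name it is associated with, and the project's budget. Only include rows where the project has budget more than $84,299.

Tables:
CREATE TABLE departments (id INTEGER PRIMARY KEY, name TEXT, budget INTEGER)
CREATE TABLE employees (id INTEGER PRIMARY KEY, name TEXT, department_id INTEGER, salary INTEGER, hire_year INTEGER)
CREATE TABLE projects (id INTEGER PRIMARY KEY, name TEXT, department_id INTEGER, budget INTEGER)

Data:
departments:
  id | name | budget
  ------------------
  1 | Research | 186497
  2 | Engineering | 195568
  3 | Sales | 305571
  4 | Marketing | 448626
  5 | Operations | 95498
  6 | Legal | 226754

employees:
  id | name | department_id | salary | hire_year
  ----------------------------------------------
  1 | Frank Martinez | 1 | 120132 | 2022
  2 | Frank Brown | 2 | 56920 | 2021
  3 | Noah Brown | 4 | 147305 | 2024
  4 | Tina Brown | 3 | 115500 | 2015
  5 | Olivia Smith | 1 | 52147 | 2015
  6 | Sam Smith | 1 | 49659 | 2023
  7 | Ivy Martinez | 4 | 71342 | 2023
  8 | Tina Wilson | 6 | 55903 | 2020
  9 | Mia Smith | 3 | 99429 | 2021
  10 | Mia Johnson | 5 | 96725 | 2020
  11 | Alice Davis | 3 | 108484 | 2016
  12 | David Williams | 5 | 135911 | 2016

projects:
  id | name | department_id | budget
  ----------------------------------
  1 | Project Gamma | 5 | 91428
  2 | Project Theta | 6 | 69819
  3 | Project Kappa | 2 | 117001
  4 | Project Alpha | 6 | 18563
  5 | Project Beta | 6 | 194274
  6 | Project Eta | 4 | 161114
SELECT c.name, p.name AS department, c.budget FROM projects c JOIN departments p ON c.department_id = p.id WHERE c.budget > 84299

Execution result:
name | department | budget
Project Gamma | Operations | 91428
Project Kappa | Engineering | 117001
Project Beta | Legal | 194274
Project Eta | Marketing | 161114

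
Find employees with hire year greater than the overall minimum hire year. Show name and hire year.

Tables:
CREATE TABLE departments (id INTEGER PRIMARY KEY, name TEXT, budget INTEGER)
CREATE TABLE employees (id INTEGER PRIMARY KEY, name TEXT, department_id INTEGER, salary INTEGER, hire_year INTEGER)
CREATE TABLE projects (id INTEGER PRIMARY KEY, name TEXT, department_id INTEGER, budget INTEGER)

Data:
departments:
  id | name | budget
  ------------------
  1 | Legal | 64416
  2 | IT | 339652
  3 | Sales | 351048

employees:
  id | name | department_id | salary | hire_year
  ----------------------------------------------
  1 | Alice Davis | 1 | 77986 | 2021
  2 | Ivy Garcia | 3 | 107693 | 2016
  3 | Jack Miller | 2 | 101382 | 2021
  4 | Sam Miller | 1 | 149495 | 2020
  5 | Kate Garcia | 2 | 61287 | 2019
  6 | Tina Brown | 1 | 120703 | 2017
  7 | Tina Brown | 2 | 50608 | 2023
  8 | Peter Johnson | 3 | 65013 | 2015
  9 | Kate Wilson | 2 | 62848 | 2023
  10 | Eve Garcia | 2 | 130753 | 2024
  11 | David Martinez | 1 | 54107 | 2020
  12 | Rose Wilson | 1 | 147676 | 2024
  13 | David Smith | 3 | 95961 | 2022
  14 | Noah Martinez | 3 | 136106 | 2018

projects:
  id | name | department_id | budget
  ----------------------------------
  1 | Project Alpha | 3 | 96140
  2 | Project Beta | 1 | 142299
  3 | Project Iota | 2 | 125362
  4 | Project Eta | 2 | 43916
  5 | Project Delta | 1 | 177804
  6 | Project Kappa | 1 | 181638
SELECT name, hire_year FROM employees WHERE hire_year > (SELECT MIN(hire_year) FROM employees)

Execution result:
name | hire_year
Alice Davis | 2021
Ivy Garcia | 2016
Jack Miller | 2021
Sam Miller | 2020
Kate Garcia | 2019
Tina Brown | 2017
Tina Brown | 2023
Kate Wilson | 2023
Eve Garcia | 2024
David Martinez | 2020
Rose Wilson | 2024
David Smith | 2022
Noah Martinez | 2018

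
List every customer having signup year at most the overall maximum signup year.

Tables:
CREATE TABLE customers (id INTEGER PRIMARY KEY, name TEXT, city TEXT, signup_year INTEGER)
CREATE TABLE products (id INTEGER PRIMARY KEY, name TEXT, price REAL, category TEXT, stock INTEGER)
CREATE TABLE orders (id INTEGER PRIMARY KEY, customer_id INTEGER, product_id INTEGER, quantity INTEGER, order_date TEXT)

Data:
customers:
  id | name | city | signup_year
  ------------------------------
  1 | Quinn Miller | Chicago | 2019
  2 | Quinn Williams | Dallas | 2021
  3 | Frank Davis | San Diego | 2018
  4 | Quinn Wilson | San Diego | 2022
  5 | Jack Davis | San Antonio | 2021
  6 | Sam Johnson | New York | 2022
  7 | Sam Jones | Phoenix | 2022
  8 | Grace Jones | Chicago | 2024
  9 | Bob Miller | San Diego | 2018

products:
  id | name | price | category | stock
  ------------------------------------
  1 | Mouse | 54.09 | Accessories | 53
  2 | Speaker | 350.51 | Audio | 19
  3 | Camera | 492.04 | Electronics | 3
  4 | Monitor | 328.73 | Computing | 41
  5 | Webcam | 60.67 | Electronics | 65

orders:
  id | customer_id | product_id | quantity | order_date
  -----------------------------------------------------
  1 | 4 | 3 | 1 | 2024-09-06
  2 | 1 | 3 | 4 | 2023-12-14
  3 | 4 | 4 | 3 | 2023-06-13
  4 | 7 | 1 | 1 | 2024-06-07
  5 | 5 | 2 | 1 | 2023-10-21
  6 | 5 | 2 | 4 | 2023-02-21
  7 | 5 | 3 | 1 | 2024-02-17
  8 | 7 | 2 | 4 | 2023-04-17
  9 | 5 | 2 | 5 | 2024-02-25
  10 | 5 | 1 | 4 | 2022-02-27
SELECT name, signup_year FROM customers WHERE signup_year <= (SELECT MAX(signup_year) FROM customers)

Execution result:
name | signup_year
Quinn Miller | 2019
Quinn Williams | 2021
Frank Davis | 2018
Quinn Wilson | 2022
Jack Davis | 2021
Sam Johnson | 2022
Sam Jones | 2022
Grace Jones | 2024
Bob Miller | 2018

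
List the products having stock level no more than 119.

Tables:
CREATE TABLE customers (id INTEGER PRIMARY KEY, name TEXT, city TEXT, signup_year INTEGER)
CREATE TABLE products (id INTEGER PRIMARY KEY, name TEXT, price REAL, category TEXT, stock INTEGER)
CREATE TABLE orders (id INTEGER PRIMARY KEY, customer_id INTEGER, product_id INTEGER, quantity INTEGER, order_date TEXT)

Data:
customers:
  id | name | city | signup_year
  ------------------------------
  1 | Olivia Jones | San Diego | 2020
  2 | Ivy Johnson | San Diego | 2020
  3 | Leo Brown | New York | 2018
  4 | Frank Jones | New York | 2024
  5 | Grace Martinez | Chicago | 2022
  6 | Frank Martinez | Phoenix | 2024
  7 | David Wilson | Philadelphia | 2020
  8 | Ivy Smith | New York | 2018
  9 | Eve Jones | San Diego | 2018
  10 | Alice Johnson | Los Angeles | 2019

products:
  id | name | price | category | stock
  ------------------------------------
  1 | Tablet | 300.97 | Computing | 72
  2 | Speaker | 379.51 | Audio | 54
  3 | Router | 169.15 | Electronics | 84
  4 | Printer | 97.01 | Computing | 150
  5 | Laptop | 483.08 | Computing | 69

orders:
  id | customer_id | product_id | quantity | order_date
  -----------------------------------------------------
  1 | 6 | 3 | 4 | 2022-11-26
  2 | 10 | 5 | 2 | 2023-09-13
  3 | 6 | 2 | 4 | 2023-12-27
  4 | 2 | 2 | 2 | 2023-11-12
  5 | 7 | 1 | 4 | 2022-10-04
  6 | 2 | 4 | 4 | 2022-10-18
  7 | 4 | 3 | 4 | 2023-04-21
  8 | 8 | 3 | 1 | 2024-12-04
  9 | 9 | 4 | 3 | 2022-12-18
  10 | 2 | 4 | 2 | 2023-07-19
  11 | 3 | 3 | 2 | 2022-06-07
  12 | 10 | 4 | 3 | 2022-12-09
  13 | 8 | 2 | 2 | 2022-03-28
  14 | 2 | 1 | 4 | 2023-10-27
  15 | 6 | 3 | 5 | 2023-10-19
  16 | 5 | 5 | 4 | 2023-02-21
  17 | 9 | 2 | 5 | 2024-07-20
SELECT name, stock FROM products WHERE stock <= 119

Execution result:
name | stock
Tablet | 72
Speaker | 54
Router | 84
Laptop | 69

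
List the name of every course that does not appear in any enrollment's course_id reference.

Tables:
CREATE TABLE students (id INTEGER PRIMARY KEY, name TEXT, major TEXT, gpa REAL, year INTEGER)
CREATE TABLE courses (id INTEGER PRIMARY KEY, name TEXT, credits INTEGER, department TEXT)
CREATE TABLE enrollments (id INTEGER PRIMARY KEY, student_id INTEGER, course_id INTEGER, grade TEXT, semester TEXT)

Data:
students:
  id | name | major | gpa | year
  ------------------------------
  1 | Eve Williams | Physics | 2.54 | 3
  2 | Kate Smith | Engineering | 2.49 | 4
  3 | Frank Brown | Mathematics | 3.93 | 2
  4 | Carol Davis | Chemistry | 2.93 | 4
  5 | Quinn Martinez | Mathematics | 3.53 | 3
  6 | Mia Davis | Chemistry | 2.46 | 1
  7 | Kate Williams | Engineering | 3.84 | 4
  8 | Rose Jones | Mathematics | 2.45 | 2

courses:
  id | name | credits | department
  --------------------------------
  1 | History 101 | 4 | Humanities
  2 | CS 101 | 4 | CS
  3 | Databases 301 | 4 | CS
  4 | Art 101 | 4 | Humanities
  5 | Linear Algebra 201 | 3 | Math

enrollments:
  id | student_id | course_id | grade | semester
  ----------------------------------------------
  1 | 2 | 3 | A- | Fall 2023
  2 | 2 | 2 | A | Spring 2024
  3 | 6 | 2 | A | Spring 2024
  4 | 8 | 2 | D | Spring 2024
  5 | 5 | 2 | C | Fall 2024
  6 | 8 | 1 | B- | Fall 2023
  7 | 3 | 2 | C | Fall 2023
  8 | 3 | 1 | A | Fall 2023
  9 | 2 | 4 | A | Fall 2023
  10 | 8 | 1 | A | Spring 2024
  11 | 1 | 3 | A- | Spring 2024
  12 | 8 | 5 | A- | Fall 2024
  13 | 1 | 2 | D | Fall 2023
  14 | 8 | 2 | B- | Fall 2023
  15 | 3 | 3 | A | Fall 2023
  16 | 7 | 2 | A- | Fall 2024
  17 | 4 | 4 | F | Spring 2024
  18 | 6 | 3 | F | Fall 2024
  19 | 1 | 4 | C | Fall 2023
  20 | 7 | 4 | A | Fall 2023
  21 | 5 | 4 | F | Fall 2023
SELECT p.name FROM courses p LEFT JOIN enrollments c ON c.course_id = p.id WHERE c.id IS NULL

Execution result:
(no rows)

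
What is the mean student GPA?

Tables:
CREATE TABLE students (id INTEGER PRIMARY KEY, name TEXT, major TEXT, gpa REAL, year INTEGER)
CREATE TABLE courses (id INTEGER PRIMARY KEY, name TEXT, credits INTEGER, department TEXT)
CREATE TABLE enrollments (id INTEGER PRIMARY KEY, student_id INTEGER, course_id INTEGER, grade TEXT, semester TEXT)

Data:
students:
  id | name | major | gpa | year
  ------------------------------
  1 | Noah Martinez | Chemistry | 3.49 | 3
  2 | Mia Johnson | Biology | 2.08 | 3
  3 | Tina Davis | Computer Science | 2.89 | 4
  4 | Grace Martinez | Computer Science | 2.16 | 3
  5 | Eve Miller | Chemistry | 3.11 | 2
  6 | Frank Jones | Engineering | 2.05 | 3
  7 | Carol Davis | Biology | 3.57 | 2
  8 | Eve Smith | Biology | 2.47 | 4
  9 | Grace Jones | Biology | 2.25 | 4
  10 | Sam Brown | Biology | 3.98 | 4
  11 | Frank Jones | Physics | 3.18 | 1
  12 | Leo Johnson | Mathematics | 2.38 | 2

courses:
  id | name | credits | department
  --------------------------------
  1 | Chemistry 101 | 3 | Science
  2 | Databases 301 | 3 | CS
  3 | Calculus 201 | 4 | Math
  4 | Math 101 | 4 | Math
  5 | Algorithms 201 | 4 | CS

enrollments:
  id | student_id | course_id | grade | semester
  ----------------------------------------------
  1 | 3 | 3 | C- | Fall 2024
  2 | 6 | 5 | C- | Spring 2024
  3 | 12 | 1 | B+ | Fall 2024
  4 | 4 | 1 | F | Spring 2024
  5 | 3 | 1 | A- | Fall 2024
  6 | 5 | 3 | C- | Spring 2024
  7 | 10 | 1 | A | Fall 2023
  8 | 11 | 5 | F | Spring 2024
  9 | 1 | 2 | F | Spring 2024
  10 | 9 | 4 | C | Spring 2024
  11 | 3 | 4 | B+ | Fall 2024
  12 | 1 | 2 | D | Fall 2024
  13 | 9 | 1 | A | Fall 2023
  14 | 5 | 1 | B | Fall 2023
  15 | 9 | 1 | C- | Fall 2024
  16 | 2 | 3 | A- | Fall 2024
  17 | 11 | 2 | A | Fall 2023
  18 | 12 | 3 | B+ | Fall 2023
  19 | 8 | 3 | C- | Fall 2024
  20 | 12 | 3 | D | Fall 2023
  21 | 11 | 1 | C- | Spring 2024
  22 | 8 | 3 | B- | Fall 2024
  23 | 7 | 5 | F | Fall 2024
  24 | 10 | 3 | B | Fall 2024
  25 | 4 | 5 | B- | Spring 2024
SELECT AVG(gpa) FROM students

Execution result:
2.80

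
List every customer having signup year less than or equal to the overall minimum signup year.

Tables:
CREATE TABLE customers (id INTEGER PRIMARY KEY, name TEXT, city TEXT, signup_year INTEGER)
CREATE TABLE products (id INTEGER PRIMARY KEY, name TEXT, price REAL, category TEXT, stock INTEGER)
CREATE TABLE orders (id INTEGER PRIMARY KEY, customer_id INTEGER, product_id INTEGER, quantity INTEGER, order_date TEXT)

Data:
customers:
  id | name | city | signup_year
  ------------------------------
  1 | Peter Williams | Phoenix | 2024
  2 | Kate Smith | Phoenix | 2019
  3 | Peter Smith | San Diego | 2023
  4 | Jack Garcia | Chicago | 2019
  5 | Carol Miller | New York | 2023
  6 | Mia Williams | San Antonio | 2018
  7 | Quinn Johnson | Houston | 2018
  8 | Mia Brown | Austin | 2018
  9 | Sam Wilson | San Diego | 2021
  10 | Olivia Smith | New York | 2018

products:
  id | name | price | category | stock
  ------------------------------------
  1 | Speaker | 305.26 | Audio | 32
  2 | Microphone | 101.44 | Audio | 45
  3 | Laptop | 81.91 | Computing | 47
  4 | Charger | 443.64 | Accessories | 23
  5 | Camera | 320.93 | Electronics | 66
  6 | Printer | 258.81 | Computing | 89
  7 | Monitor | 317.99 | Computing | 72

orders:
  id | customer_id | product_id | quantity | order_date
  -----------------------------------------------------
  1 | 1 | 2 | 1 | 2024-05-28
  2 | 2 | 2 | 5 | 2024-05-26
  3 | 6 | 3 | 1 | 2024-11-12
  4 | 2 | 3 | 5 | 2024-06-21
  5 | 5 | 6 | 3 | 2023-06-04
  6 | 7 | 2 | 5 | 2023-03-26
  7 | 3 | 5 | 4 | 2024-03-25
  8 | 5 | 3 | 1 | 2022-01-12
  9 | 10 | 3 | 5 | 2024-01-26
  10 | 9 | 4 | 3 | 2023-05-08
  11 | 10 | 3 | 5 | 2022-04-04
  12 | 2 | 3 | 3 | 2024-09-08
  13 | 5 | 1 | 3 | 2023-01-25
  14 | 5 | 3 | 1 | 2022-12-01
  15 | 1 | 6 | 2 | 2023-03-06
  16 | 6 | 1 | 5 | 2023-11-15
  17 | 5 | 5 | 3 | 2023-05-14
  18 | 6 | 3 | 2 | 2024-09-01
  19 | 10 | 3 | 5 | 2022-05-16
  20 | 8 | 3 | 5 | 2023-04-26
SELECT name, signup_year FROM customers WHERE signup_year <= (SELECT MIN(signup_year) FROM customers)

Execution result:
name | signup_year
Mia Williams | 2018
Quinn Johnson | 2018
Mia Brown | 2018
Olivia Smith | 2018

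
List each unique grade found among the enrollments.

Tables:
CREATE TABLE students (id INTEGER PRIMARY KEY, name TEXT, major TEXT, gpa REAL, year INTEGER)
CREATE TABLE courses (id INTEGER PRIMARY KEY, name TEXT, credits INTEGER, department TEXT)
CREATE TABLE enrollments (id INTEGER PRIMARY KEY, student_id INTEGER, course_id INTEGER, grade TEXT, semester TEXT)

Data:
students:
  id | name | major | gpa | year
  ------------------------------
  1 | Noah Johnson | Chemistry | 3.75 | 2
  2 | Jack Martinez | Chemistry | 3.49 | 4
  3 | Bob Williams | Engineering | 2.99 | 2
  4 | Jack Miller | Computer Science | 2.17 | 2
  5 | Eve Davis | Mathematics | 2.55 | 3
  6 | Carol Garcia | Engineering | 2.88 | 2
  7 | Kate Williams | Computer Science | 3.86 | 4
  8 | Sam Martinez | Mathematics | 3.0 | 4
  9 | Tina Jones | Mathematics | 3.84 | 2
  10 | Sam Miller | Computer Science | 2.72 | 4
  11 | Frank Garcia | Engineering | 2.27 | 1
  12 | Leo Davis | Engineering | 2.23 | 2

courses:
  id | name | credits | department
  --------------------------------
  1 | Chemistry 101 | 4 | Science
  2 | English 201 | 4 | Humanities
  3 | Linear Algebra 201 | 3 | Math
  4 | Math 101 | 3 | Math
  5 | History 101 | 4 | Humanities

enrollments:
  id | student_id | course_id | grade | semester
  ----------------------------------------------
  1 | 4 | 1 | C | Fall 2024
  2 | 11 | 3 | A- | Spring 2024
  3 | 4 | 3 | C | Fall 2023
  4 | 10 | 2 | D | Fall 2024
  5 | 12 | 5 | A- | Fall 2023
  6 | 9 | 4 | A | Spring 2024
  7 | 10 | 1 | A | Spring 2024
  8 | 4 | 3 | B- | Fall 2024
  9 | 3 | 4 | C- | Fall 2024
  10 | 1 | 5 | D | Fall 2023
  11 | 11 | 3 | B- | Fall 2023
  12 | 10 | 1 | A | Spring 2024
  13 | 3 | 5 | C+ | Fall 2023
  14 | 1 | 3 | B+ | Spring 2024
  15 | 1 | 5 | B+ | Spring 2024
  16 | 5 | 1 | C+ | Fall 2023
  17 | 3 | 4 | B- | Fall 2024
SELECT DISTINCT grade FROM enrollments

Execution result:
grade
C
A-
D
A
B-
C-
C+
B+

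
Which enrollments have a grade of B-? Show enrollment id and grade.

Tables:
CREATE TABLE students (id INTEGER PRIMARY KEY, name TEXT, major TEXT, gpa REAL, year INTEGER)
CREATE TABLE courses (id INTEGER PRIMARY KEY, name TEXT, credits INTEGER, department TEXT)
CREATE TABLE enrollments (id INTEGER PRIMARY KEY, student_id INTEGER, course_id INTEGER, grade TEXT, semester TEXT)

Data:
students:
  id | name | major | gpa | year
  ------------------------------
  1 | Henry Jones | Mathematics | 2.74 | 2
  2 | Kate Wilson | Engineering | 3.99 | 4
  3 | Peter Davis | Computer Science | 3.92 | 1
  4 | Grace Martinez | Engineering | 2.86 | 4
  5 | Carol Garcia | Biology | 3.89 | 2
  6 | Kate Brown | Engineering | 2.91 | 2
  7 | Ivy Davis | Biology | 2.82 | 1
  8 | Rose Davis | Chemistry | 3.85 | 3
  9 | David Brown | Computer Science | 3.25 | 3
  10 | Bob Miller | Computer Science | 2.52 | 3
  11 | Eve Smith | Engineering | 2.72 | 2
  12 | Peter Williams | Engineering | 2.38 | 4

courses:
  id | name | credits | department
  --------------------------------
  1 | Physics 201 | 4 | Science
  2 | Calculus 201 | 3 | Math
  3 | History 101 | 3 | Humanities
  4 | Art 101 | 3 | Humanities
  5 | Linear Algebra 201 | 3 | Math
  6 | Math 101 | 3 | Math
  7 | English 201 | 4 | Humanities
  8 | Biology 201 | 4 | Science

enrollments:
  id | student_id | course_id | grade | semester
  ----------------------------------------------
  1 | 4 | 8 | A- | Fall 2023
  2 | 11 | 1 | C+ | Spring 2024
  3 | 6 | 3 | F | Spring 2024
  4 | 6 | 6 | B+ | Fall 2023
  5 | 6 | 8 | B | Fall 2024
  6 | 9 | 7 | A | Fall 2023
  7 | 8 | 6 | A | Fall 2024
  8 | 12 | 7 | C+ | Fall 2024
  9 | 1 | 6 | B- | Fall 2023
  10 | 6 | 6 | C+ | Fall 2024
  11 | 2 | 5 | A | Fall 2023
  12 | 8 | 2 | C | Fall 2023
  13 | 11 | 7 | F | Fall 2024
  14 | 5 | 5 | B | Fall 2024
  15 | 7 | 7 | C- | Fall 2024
SELECT id, grade FROM enrollments WHERE grade = 'B-'

Execution result:
id | grade
9 | B-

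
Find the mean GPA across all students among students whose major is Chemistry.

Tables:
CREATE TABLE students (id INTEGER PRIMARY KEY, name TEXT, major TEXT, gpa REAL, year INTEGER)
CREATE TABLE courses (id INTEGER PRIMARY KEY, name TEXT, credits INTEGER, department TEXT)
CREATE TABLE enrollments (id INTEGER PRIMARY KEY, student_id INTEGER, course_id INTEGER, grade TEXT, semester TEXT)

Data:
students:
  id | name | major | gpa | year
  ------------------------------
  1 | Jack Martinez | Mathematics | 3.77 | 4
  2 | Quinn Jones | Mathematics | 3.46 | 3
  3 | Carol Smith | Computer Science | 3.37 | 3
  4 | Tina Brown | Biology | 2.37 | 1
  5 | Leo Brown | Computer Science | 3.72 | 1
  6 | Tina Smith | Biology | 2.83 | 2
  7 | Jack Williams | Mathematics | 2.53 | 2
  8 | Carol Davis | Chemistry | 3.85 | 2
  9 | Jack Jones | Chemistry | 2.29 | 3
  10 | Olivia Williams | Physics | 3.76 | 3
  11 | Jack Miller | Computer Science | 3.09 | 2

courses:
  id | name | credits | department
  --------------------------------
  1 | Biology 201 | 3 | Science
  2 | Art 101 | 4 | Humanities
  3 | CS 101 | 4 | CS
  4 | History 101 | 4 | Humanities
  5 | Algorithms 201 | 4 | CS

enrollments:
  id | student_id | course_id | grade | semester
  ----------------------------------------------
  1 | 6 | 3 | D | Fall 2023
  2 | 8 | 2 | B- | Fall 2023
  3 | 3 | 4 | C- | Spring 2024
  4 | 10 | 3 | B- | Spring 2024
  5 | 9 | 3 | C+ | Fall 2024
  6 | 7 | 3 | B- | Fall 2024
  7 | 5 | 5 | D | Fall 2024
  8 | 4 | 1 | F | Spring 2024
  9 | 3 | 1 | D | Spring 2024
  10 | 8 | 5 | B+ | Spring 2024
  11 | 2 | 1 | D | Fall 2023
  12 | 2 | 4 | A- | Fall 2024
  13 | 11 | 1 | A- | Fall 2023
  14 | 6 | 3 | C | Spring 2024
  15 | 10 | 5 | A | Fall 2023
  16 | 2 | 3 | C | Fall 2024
SELECT AVG(gpa) FROM students WHERE major = 'Chemistry'

Execution result:
3.07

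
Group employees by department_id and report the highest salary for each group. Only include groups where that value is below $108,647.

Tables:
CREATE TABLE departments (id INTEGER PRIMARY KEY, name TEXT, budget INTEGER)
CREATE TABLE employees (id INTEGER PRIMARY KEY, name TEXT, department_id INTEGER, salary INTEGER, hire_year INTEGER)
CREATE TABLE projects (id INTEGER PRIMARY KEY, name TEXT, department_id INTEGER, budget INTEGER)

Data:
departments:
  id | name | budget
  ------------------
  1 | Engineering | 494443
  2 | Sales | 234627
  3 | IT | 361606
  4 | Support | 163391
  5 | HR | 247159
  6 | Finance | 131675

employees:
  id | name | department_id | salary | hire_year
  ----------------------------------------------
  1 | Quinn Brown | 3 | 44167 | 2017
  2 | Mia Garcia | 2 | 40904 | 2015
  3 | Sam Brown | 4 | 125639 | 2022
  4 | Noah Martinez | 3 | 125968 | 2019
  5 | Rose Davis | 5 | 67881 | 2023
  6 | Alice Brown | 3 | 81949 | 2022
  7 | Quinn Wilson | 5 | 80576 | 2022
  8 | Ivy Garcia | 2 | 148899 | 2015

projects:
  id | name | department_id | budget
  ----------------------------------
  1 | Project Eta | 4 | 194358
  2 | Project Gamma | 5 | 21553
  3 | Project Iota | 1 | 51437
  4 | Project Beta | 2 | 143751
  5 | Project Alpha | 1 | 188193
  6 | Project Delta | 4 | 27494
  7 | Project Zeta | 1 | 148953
SELECT department_id, MAX(salary) AS max_salary FROM employees GROUP BY department_id HAVING MAX(salary) < 108647

Execution result:
department_id | max_salary
5 | 80576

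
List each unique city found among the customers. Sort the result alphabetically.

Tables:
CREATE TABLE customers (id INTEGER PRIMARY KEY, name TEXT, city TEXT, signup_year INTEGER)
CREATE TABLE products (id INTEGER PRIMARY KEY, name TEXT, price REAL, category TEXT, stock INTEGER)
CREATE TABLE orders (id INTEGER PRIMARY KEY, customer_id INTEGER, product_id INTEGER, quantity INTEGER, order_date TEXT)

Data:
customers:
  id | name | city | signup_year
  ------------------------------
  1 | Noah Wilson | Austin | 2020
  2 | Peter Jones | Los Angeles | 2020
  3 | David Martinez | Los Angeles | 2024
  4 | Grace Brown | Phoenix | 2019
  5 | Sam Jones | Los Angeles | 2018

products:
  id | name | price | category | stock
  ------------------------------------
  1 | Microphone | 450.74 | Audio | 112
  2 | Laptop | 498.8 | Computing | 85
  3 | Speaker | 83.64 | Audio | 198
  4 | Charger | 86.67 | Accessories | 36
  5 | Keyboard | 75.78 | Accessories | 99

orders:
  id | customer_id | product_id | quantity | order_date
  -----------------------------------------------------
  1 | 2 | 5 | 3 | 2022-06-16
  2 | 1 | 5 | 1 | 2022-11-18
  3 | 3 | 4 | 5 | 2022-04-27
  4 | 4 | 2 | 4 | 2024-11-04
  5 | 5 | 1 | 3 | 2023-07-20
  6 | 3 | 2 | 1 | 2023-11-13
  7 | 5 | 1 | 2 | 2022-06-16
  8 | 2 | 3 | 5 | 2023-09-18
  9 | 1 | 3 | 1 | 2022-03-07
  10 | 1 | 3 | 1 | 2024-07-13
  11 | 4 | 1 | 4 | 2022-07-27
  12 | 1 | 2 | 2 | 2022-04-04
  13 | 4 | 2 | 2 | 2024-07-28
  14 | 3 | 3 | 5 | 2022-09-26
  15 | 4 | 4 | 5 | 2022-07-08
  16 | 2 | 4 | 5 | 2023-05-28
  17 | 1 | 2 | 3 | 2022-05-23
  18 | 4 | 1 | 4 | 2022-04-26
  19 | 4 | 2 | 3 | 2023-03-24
SELECT DISTINCT city FROM customers ORDER BY city

Execution result:
city
Austin
Los Angeles
Phoenix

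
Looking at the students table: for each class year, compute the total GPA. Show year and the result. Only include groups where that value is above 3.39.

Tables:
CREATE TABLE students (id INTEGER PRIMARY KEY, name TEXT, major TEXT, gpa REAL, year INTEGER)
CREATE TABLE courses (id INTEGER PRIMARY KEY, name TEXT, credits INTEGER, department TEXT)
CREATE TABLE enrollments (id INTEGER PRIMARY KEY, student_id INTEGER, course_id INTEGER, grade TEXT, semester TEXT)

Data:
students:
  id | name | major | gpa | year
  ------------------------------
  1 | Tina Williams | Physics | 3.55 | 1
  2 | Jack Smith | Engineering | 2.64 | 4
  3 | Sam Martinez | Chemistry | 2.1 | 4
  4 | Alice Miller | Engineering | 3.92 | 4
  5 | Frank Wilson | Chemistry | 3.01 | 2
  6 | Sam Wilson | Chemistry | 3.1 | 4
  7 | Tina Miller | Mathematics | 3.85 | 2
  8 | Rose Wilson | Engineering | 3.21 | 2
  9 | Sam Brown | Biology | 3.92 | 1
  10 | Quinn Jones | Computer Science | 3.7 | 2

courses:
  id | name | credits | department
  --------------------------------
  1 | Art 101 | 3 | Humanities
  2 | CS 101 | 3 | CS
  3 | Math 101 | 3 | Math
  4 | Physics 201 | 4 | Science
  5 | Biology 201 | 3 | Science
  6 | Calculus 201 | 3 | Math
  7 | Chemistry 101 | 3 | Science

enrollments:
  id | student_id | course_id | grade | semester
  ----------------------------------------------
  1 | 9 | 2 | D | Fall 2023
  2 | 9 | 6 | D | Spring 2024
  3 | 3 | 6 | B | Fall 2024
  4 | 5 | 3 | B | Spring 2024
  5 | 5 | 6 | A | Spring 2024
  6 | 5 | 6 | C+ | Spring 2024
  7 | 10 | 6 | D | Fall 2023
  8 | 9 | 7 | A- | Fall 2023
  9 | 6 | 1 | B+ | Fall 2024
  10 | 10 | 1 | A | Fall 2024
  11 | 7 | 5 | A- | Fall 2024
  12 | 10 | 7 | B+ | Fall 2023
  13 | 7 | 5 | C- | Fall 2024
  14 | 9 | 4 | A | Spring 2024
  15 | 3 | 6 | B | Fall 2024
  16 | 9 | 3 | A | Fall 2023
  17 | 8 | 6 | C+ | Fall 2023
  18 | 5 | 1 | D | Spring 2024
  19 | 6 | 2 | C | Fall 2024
SELECT year, SUM(gpa) AS sum_gpa FROM students GROUP BY year HAVING SUM(gpa) > 3.39

Execution result:
year | sum_gpa
1 | 7.47
2 | 13.77
4 | 11.76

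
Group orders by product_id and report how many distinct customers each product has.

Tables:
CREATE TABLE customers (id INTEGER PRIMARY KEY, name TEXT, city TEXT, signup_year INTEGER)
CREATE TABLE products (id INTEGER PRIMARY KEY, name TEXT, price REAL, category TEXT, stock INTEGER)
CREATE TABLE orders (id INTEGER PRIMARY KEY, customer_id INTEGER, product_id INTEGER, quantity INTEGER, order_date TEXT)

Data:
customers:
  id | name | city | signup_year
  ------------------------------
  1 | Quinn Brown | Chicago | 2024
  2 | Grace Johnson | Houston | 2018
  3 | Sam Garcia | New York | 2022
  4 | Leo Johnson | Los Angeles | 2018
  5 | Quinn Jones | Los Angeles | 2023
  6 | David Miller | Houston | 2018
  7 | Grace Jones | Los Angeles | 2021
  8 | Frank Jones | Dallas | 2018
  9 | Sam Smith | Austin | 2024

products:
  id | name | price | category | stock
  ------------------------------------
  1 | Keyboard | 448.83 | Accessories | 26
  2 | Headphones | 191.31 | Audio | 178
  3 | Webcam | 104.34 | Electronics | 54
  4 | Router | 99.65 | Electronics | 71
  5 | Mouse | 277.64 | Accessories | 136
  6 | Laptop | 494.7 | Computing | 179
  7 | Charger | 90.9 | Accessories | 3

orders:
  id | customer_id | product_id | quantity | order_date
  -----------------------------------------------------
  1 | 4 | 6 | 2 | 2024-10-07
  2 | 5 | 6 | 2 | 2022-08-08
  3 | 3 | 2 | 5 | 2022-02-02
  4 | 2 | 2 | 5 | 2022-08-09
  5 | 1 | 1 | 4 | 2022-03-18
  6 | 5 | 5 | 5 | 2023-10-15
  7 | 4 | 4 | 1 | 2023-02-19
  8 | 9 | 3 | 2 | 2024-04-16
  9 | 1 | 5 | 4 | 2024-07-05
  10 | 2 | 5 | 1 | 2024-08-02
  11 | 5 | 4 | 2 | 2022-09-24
SELECT product_id, COUNT(DISTINCT customer_id) AS distinct_customer_count FROM orders GROUP BY product_id

Execution result:
product_id | distinct_customer_count
1 | 1
2 | 2
3 | 1
4 | 2
5 | 3
6 | 2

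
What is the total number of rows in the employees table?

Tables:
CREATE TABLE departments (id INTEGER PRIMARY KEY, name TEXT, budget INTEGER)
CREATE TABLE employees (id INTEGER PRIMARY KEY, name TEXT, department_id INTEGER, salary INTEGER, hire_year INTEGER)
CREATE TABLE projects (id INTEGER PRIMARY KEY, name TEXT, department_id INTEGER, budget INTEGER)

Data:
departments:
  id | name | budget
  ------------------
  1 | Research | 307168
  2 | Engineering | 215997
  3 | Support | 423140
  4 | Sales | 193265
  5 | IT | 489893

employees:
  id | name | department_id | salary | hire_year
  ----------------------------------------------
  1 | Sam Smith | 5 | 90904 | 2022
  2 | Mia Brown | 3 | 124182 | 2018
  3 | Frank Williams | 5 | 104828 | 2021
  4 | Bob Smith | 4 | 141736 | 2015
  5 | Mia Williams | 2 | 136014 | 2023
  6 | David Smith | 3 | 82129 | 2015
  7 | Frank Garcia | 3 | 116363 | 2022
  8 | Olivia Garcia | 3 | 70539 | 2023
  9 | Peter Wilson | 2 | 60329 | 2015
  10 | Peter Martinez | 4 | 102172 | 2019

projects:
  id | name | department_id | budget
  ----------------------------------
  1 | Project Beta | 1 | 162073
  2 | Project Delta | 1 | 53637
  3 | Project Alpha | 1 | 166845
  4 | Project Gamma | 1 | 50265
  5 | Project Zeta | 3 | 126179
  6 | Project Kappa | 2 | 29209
SELECT COUNT(*) FROM employees

Execution result:
10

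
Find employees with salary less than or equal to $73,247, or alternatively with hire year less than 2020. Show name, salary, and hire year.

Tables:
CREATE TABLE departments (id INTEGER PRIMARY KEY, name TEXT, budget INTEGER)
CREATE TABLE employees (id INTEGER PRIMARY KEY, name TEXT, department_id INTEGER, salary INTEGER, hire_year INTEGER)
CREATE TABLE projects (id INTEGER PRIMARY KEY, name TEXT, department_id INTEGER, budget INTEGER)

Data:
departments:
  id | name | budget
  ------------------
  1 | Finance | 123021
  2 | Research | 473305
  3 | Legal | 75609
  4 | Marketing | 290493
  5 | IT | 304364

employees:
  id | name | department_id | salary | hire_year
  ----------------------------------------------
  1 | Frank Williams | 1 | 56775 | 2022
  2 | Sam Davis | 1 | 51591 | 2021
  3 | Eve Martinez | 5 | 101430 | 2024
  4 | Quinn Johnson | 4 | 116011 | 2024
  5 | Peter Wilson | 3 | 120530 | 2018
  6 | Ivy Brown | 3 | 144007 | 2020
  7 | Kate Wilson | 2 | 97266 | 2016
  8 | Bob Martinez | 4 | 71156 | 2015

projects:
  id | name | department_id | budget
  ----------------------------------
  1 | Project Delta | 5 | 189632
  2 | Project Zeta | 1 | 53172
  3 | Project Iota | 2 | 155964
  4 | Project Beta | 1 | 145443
SELECT name, salary, hire_year FROM employees WHERE salary <= 73247 OR hire_year < 2020

Execution result:
name | salary | hire_year
Frank Williams | 56775 | 2022
Sam Davis | 51591 | 2021
Peter Wilson | 120530 | 2018
Kate Wilson | 97266 | 2016
Bob Martinez | 71156 | 2015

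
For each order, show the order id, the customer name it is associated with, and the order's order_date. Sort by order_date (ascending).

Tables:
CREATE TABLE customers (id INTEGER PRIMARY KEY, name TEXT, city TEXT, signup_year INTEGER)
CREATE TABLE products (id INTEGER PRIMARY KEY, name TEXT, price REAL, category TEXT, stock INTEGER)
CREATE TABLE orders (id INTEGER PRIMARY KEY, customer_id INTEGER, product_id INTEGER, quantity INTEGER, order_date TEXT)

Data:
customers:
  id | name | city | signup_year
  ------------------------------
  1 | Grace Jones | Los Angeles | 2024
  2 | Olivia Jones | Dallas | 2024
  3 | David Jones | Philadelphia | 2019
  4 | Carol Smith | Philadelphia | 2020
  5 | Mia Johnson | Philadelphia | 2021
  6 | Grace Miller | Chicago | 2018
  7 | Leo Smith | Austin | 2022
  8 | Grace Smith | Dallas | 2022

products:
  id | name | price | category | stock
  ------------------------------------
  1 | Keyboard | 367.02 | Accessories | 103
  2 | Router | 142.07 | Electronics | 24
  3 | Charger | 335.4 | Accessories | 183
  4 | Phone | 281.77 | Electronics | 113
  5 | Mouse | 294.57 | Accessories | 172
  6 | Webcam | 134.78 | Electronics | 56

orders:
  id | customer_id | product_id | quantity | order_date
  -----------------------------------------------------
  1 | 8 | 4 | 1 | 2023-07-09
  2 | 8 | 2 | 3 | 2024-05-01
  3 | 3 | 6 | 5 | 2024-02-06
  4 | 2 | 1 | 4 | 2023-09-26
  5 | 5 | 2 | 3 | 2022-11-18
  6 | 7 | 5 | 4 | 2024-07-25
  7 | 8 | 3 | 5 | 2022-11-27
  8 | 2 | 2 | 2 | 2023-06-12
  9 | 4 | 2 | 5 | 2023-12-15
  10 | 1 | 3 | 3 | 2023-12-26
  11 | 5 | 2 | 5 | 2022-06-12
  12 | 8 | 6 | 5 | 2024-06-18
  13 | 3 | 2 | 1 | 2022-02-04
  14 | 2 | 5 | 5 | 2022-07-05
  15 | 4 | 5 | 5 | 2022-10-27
SELECT c.id, p.name AS customer, c.order_date FROM orders c JOIN customers p ON c.customer_id = p.id ORDER BY c.order_date ASC

Execution result:
id | customer | order_date
13 | David Jones | 2022-02-04
11 | Mia Johnson | 2022-06-12
14 | Olivia Jones | 2022-07-05
15 | Carol Smith | 2022-10-27
5 | Mia Johnson | 2022-11-18
7 | Grace Smith | 2022-11-27
8 | Olivia Jones | 2023-06-12
1 | Grace Smith | 2023-07-09
4 | Olivia Jones | 2023-09-26
9 | Carol Smith | 2023-12-15
10 | Grace Jones | 2023-12-26
3 | David Jones | 2024-02-06
2 | Grace Smith | 2024-05-01
12 | Grace Smith | 2024-06-18
6 | Leo Smith | 2024-07-25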